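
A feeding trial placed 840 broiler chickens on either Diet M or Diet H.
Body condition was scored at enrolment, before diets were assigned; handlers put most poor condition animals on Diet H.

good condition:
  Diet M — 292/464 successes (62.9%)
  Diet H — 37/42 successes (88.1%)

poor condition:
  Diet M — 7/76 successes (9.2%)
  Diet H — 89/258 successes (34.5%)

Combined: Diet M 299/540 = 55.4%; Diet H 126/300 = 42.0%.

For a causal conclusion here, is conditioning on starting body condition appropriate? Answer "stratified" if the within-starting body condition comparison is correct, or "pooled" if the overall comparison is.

Since starting body condition is a pre-existing factor (not a product of the diet) and it affects the outcome on its own, it is a confounder. The stratified rates, not the pooled rate, identify the causal effect.
Within each level — good condition: 62.9% vs 88.1%; poor condition: 9.2% vs 34.5% — Diet H is higher every time.

stratified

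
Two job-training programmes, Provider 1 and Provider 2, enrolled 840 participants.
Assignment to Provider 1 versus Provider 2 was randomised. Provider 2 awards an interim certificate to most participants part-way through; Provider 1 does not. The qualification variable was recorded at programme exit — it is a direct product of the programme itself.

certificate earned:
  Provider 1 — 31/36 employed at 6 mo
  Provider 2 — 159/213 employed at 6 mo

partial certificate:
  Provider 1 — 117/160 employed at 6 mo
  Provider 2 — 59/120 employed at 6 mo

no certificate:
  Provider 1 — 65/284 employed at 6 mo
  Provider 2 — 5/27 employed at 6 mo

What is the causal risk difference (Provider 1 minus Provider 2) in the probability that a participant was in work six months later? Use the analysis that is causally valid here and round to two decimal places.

-0.18

Stratifying would compare programmes among participants the programmes themselves sorted into qualification attained during the programme groups — a form of selection on an intermediate. The unconditioned pooled rates give the total causal effect.
The causal difference is the pooled difference: 0.444 − 0.619 = -0.176.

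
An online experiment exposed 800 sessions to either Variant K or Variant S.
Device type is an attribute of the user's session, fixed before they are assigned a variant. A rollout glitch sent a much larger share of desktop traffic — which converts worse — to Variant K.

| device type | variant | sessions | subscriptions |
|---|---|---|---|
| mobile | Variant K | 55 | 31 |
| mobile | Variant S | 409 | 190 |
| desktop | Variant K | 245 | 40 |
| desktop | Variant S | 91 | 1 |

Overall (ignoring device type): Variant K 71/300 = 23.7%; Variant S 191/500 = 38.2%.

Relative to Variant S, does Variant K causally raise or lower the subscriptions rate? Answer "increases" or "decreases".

increases

Device type satisfies the back-door criterion: it is not a descendant of the variant, and it blocks the spurious path from variant to outcome. Adjusting for it (i.e., using the within-device type rates) gives the causal effect.
Within each level — mobile: 56.4% vs 46.5%; desktop: 16.3% vs 1.1% — Variant K is higher every time.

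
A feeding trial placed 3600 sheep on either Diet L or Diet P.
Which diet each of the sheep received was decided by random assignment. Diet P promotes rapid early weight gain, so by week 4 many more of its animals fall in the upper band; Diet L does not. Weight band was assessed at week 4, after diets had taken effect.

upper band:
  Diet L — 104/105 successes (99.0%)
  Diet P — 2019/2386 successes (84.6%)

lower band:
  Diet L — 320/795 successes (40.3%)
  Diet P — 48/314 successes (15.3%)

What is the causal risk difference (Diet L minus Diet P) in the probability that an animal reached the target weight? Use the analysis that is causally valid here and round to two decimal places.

Within every week-4 weight band level Diet L has the higher rate, yet pooled Diet P does — Simpson's reversal.
The distribution of week-4 weight band is itself part of what the diet does — it is an intermediate outcome. Holding it fixed would remove that part of the effect; the total effect is the pooled difference.
The causal difference is the pooled difference: 0.471 − 0.766 = -0.294.

-0.29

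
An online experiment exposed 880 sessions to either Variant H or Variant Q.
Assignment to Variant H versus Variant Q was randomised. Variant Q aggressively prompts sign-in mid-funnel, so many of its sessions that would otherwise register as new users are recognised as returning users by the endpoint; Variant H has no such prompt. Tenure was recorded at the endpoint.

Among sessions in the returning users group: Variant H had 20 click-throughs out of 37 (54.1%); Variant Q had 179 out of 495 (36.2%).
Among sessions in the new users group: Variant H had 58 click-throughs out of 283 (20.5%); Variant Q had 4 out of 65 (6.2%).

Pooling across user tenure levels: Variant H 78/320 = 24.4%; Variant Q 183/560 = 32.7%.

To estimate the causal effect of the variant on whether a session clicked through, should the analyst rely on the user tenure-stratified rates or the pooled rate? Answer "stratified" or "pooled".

Within every user tenure level Variant H has the higher rate, yet pooled Variant Q does — Simpson's reversal.
User tenure is downstream of the variant. One should not condition on a consequence of treatment, so the overall rates are the right comparison.
Pooled: Variant H 24.4% vs Variant Q 32.7%; Variant Q is higher overall.

pooled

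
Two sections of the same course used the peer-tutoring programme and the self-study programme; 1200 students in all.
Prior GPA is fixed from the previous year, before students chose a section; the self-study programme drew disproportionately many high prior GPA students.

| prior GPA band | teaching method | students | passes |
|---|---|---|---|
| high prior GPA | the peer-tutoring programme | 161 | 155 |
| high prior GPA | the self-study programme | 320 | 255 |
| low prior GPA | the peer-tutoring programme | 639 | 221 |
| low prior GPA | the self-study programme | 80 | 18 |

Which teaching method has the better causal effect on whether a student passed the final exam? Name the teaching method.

Here prior GPA band is a common cause — it drives both which teaching method a case falls under and the outcome. The crude comparison mixes populations; the stratum-specific rates are the causally relevant ones.
Within each level — high prior GPA: 96.3% vs 79.7%; low prior GPA: 34.6% vs 22.5% — the peer-tutoring programme is higher every time.

the peer-tutoring programme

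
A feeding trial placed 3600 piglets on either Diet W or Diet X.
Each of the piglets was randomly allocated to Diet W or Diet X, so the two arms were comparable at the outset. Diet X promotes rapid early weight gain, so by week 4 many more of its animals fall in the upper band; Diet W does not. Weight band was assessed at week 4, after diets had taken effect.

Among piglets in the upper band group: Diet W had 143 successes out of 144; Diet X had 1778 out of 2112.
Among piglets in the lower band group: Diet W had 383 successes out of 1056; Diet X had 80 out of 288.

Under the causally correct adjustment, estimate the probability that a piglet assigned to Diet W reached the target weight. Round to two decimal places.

Stratifying would compare diets among piglets the diets themselves sorted into week-4 weight band groups — a form of selection on an intermediate. The unconditioned pooled rates give the total causal effect.
So P(outcome | do(Diet W)) is just the pooled rate for Diet W: 526/1200 = 0.438.

0.44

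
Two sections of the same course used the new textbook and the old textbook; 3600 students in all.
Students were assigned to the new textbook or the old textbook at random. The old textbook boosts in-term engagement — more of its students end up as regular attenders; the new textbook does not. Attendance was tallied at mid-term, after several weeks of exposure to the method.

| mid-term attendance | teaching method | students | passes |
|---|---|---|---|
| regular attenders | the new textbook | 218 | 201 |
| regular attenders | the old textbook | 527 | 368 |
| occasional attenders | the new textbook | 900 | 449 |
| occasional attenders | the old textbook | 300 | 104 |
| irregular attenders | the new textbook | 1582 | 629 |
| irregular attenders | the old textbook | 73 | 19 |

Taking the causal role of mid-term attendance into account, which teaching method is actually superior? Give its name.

The mid-term attendance-specific comparison favours the new textbook throughout, but the pooled figures favour the old textbook. The question is whether to condition on mid-term attendance.
Mid-term attendance is recorded after the teaching method and is itself shifted by it — it sits on the causal path from teaching method to outcome. Conditioning on a mediator would strip out part of the effect we want; the pooled comparison gives the total causal effect.
Pooled: the new textbook 47.4% vs the old textbook 54.6%; the old textbook is higher overall.

the old textbook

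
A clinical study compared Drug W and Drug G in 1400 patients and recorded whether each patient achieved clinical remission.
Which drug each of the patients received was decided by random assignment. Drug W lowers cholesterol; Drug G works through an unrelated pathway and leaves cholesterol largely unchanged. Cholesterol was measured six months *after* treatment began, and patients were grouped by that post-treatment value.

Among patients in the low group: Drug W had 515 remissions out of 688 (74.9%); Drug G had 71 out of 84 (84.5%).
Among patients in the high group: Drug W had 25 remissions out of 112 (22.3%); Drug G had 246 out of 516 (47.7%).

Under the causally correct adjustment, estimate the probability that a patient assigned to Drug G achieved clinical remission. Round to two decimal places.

0.53

Within every cholesterol level Drug G has the higher rate, yet pooled Drug W does — Simpson's reversal.
The distribution of cholesterol is itself part of what the drug does — it is an intermediate outcome. Holding it fixed would remove that part of the effect; the total effect is the pooled difference.
So P(outcome | do(Drug G)) is just the pooled rate for Drug G: 317/600 = 0.528.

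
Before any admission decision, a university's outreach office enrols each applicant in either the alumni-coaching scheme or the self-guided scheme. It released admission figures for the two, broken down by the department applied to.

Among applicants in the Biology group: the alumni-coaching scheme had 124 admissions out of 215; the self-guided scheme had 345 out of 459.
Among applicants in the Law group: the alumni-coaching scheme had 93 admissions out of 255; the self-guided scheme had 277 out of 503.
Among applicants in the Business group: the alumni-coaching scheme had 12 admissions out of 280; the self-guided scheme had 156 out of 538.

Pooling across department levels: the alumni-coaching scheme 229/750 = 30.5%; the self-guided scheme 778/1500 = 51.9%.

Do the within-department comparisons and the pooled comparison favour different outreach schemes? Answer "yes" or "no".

no

Within each department level (Biology 57.7% vs 75.2%; Law 36.5% vs 55.1%; Business 4.3% vs 29.0%), the self-guided scheme has the higher rate every time. Pooled: 30.5% vs 51.9% — the self-guided scheme has the higher rate overall. They agree.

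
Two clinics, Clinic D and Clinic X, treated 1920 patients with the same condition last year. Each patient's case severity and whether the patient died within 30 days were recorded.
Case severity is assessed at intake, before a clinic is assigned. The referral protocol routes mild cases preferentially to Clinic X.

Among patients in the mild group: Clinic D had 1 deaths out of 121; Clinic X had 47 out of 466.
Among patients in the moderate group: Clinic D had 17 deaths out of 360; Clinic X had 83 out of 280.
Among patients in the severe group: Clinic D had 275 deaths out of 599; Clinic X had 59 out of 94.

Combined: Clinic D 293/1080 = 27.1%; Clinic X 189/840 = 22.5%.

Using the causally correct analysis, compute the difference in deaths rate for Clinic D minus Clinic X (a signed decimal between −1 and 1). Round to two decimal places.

-0.17

Case severity differs across clinics for reasons unrelated to any effect of the clinic itself, and it separately predicts the outcome — a classic confounder. We must compare within case severity levels.
Adjusting over the population distribution of case severity: 0.306·(0.008−0.101) + 0.333·(0.047−0.296) + 0.361·(0.459−0.628) = -0.172.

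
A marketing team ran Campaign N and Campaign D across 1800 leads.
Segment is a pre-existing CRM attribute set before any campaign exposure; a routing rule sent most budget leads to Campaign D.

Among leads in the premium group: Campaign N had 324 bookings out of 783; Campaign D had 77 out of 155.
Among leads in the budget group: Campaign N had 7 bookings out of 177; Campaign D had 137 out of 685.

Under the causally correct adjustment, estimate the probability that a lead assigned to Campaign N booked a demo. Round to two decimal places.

Customer segment satisfies the back-door criterion: it is not a descendant of the campaign, and it blocks the spurious path from campaign to outcome. Adjusting for it (i.e., using the within-customer segment rates) gives the causal effect.
Standardising Campaign N to the population customer segment mix: 0.521·324/783 + 0.479·7/177 = 0.235.

0.23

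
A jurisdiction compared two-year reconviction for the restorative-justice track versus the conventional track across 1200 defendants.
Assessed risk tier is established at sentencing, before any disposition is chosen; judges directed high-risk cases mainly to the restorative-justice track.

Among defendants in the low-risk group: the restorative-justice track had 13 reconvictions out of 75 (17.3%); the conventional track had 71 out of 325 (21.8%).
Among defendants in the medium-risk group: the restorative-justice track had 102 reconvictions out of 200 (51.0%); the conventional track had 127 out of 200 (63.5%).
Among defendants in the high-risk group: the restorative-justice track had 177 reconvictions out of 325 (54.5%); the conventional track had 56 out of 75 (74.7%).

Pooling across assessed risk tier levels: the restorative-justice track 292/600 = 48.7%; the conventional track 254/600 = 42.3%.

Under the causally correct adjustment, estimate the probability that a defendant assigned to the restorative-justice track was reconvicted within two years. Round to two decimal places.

0.41

the restorative-justice track is lower inside every assessed risk tier stratum but the conventional track is lower in aggregate. Whether to stratify depends on how assessed risk tier relates to the disposition.
Here assessed risk tier is a common cause — it drives both which disposition a case falls under and the outcome. The crude comparison mixes populations; the stratum-specific rates are the causally relevant ones.
Standardising the restorative-justice track to the population assessed risk tier mix: 0.333·13/75 + 0.333·102/200 + 0.333·177/325 = 0.409.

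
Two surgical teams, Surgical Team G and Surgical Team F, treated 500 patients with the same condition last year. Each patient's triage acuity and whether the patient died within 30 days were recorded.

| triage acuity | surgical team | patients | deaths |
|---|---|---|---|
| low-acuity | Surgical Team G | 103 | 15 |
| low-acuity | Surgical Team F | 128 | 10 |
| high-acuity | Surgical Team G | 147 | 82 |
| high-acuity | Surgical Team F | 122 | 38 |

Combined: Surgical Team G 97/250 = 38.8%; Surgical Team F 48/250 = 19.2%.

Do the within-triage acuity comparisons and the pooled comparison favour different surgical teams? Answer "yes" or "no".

Within each triage acuity level (low-acuity 14.6% vs 7.8%; high-acuity 55.8% vs 31.1%), Surgical Team F has the lower rate every time. Pooled: 38.8% vs 19.2% — Surgical Team F has the lower rate overall. They agree.

no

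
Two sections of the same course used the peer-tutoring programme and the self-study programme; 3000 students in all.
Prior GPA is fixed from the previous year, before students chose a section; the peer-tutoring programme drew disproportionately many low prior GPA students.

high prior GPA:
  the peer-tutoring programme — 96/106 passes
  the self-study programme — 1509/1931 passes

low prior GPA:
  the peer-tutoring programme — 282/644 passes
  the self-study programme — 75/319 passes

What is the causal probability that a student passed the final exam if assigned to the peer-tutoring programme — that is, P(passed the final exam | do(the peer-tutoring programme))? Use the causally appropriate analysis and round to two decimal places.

0.76

The prior GPA band-specific comparison favours the peer-tutoring programme throughout, but the pooled figures favour the self-study programme. The question is whether to condition on prior GPA band.
Prior GPA band differs across teaching methods for reasons unrelated to any effect of the teaching method itself, and it separately predicts the outcome — a classic confounder. We must compare within prior GPA band levels.
Standardising the peer-tutoring programme to the population prior GPA band mix: 0.679·96/106 + 0.321·282/644 = 0.756.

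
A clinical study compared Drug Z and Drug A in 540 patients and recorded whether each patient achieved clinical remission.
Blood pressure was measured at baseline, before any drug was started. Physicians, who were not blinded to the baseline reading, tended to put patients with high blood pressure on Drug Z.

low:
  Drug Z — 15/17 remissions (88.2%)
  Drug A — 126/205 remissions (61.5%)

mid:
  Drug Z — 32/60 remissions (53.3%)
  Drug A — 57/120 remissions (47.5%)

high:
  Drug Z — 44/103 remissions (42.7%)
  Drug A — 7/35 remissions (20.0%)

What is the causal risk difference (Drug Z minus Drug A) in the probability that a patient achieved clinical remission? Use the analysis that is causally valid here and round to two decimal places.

The stratified and pooled comparisons disagree (Drug Z wins within each blood pressure; Drug A wins overall), so the answer turns on the causal role of blood pressure.
Since blood pressure is a pre-existing factor (not a product of the drug) and it affects the outcome on its own, it is a confounder. The stratified rates, not the pooled rate, identify the causal effect.
Adjusting over the population distribution of blood pressure: 0.411·(0.882−0.615) + 0.333·(0.533−0.475) + 0.256·(0.427−0.200) = +0.188.

+0.19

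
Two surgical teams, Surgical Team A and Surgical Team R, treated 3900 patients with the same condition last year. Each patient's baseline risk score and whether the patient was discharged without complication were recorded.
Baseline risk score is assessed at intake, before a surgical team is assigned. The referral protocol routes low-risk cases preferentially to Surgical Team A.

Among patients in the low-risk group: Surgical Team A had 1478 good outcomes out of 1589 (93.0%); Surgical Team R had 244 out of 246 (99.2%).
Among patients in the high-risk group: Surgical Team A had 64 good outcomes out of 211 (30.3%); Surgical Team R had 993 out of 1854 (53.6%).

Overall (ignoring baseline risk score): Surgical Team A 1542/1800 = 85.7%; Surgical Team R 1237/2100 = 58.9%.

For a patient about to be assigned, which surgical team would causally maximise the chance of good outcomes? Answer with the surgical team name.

The baseline risk score-specific comparison favours Surgical Team R throughout, but the pooled figures favour Surgical Team A. The question is whether to condition on baseline risk score.
The imbalance in baseline risk score arose from how patients were allocated, not from anything the surgical team did; and baseline risk score independently affects the outcome. The pooled gap is confounded — condition on baseline risk score.
Within each level — low-risk: 93.0% vs 99.2%; high-risk: 30.3% vs 53.6% — Surgical Team R is higher every time.

Surgical Team R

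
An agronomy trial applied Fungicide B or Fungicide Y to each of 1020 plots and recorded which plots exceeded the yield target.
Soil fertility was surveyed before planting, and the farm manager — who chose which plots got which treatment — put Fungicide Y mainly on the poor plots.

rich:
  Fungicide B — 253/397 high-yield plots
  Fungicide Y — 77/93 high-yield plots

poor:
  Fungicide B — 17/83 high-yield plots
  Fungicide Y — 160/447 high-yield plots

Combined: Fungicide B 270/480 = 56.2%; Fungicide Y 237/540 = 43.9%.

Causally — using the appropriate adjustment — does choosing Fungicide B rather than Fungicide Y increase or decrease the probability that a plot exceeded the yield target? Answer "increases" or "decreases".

The soil fertility-specific comparison favours Fungicide Y throughout, but the pooled figures favour Fungicide B. The question is whether to condition on soil fertility.
Here soil fertility is a common cause — it drives both which fungicide a case falls under and the outcome. The crude comparison mixes populations; the stratum-specific rates are the causally relevant ones.
Within each level — rich: 63.7% vs 82.8%; poor: 20.5% vs 35.8% — Fungicide Y is higher every time.

decreases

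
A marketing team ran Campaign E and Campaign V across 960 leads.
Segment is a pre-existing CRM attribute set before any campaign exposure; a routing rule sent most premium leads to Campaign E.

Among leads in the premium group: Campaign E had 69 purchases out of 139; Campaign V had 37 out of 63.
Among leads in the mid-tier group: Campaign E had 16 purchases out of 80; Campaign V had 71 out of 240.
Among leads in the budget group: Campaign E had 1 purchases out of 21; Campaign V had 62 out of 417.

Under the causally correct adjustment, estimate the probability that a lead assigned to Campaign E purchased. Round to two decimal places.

Customer segment is set before the campaign has any effect — it is not caused by the campaign — and it independently drives the outcome. That makes it a confounder, so the causal comparison is within customer segment levels.
Standardising Campaign E to the population customer segment mix: 0.210·69/139 + 0.333·16/80 + 0.456·1/21 = 0.193.

0.19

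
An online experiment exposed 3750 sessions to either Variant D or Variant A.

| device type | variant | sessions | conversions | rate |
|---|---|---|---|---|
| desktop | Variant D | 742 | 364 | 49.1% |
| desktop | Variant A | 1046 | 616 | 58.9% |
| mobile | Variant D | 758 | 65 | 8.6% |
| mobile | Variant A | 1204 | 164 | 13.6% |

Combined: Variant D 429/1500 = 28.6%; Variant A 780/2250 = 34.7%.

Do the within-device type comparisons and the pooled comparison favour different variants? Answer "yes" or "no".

no

Within each device type level (desktop 49.1% vs 58.9%; mobile 8.6% vs 13.6%), Variant A has the higher rate every time. Pooled: 28.6% vs 34.7% — Variant A has the higher rate overall. They agree.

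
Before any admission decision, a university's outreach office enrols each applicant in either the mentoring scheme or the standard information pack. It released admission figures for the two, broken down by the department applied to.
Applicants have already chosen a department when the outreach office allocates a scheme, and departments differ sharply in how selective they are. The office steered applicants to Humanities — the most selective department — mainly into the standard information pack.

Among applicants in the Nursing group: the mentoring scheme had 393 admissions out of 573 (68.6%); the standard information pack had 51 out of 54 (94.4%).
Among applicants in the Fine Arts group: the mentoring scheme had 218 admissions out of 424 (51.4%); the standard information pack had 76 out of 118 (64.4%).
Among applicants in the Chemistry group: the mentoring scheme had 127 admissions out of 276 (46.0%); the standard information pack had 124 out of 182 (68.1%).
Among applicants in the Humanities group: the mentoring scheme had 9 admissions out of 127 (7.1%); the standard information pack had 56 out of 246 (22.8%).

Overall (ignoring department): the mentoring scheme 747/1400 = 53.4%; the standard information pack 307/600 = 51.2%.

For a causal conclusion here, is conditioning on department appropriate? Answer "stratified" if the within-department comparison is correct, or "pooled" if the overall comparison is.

Within every department level the standard information pack has the higher rate, yet pooled the mentoring scheme does — Simpson's reversal.
Department differs across outreach schemes for reasons unrelated to any effect of the outreach scheme itself, and it separately predicts the outcome — a classic confounder. We must compare within department levels.
Within each level — Nursing: 68.6% vs 94.4%; Fine Arts: 51.4% vs 64.4%; Chemistry: 46.0% vs 68.1%; Humanities: 7.1% vs 22.8% — the standard information pack is higher every time.

stratified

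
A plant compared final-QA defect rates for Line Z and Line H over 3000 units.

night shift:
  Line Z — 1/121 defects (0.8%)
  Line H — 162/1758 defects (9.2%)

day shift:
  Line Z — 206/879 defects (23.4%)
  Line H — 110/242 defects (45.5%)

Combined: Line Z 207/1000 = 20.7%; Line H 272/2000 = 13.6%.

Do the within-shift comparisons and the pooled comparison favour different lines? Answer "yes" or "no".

Within each shift level (night shift 0.8% vs 9.2%; day shift 23.4% vs 45.5%), Line Z has the lower rate every time. Pooled: 20.7% vs 13.6% — Line H has the lower rate overall. The two comparisons disagree.

yes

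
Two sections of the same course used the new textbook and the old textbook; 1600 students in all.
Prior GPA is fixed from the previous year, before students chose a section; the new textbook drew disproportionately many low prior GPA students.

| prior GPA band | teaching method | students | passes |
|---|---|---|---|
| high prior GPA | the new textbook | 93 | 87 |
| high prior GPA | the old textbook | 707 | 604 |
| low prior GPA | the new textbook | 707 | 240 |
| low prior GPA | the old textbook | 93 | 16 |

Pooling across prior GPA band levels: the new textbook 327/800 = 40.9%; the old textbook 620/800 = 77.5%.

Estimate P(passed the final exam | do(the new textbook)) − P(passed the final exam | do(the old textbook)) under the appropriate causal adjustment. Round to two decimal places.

The prior GPA band-specific comparison favours the new textbook throughout, but the pooled figures favour the old textbook. The question is whether to condition on prior GPA band.
Since prior GPA band is a pre-existing factor (not a product of the teaching method) and it affects the outcome on its own, it is a confounder. The stratified rates, not the pooled rate, identify the causal effect.
Adjusting over the population distribution of prior GPA band: 0.500·(0.935−0.854) + 0.500·(0.339−0.172) = +0.124.

+0.12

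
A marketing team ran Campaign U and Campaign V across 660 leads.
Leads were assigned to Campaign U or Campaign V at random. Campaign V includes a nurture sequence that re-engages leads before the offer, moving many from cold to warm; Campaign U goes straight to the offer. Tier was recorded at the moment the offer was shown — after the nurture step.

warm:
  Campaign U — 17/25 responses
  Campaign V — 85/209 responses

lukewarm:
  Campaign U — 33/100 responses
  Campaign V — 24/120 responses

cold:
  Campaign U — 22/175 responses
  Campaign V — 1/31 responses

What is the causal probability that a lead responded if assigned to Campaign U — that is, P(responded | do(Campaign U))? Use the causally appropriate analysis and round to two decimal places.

Within every engagement tier level Campaign U has the higher rate, yet pooled Campaign V does — Simpson's reversal.
The distribution of engagement tier is itself part of what the campaign does — it is an intermediate outcome. Holding it fixed would remove that part of the effect; the total effect is the pooled difference.
So P(outcome | do(Campaign U)) is just the pooled rate for Campaign U: 72/300 = 0.240.

0.24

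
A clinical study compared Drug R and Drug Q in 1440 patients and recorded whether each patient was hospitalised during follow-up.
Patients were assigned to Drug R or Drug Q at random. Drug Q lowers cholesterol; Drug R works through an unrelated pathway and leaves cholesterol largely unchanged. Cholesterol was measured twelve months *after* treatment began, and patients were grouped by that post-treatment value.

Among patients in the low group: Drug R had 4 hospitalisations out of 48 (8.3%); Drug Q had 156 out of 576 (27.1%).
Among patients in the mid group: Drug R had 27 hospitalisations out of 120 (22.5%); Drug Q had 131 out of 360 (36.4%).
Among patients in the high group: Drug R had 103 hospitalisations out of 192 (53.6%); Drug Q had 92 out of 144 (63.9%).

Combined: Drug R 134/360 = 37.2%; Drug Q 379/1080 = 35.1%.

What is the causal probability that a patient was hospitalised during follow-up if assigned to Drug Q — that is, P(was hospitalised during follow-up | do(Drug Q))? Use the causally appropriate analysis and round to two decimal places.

0.35

Stratifying would compare drugs among patients the drugs themselves sorted into cholesterol groups — a form of selection on an intermediate. The unconditioned pooled rates give the total causal effect.
So P(outcome | do(Drug Q)) is just the pooled rate for Drug Q: 379/1080 = 0.351.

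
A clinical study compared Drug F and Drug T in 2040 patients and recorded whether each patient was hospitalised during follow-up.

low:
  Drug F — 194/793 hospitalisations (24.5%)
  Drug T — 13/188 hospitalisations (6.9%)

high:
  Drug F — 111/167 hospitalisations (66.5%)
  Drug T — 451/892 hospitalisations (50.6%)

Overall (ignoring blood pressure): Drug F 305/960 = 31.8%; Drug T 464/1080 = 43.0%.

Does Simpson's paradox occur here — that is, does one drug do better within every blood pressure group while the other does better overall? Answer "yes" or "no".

Within each blood pressure level (low 24.5% vs 6.9%; high 66.5% vs 50.6%), Drug T has the lower rate every time. Pooled: 31.8% vs 43.0% — Drug F has the lower rate overall. The two comparisons disagree.

yes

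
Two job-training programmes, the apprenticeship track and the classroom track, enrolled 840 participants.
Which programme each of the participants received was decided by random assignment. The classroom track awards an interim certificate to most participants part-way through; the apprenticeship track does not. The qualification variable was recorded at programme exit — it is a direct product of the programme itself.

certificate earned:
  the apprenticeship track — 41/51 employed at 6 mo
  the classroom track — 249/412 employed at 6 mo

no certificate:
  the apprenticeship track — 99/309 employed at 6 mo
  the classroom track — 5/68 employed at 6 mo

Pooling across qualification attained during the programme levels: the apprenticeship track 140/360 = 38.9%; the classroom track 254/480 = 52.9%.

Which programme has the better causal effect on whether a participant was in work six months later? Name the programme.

the classroom track

The qualification attained during the programme-specific comparison favours the apprenticeship track throughout, but the pooled figures favour the classroom track. The question is whether to condition on qualification attained during the programme.
Qualification attained during the programme is downstream of the programme. One should not condition on a consequence of treatment, so the overall rates are the right comparison.
Pooled: the apprenticeship track 38.9% vs the classroom track 52.9%; the classroom track is higher overall.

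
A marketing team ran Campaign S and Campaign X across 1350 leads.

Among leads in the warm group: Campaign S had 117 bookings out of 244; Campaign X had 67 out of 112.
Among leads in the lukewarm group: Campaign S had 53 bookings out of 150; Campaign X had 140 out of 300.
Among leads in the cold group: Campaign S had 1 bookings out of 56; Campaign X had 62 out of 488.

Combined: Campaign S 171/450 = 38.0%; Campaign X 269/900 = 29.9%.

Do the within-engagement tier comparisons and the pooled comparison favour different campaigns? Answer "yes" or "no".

Within each engagement tier level (warm 48.0% vs 59.8%; lukewarm 35.3% vs 46.7%; cold 1.8% vs 12.7%), Campaign X has the higher rate every time. Pooled: 38.0% vs 29.9% — Campaign S has the higher rate overall. The two comparisons disagree.

yes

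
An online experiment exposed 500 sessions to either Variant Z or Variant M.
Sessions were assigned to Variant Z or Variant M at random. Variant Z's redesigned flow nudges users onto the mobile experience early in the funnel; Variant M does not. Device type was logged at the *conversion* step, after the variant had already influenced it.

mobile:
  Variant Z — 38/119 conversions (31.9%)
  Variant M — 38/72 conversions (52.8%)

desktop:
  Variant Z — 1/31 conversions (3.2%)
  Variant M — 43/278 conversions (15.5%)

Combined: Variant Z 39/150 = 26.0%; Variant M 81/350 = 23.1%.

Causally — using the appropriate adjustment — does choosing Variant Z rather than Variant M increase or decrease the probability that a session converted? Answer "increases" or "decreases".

Variant M is higher inside every device type stratum but Variant Z is higher in aggregate. Whether to stratify depends on how device type relates to the variant.
The distribution of device type is itself part of what the variant does — it is an intermediate outcome. Holding it fixed would remove that part of the effect; the total effect is the pooled difference.
Pooled: Variant Z 26.0% vs Variant M 23.1%; Variant Z is higher overall.

increases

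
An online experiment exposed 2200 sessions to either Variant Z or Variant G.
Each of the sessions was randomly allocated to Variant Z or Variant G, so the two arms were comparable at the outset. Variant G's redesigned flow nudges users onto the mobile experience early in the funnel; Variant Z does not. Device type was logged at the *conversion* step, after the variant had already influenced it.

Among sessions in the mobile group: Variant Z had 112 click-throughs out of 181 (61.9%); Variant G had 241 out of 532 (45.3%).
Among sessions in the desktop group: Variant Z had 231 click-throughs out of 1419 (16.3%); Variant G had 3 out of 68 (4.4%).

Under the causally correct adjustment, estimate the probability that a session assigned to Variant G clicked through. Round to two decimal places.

The device type-specific comparison favours Variant Z throughout, but the pooled figures favour Variant G. The question is whether to condition on device type.
Device type is recorded after the variant and is itself shifted by it — it sits on the causal path from variant to outcome. Conditioning on a mediator would strip out part of the effect we want; the pooled comparison gives the total causal effect.
So P(outcome | do(Variant G)) is just the pooled rate for Variant G: 244/600 = 0.407.

0.41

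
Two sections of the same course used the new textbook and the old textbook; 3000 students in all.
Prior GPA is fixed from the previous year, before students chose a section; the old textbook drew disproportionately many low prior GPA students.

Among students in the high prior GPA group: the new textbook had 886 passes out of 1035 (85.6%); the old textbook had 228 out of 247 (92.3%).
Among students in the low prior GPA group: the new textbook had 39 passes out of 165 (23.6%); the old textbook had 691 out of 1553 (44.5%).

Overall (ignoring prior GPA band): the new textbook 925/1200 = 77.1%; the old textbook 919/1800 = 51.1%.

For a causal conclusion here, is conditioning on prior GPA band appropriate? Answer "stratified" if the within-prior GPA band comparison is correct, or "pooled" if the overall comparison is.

Prior GPA band is set before the teaching method has any effect — it is not caused by the teaching method — and it independently drives the outcome. That makes it a confounder, so the causal comparison is within prior GPA band levels.
Within each level — high prior GPA: 85.6% vs 92.3%; low prior GPA: 23.6% vs 44.5% — the old textbook is higher every time.

stratified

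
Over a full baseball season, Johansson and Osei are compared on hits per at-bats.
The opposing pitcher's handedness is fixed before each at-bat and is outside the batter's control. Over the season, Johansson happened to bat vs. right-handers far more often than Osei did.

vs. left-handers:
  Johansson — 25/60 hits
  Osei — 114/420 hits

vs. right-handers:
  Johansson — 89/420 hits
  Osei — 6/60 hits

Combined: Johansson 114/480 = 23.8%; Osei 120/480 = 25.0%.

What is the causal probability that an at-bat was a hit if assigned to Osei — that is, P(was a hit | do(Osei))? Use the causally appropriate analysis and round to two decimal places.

Within every pitcher handedness level Johansson has the higher rate, yet pooled Osei does — Simpson's reversal.
Since pitcher handedness is a pre-existing factor (not a product of the player) and it affects the outcome on its own, it is a confounder. The stratified rates, not the pooled rate, identify the causal effect.
Standardising Osei to the population pitcher handedness mix: 0.500·114/420 + 0.500·6/60 = 0.186.

0.19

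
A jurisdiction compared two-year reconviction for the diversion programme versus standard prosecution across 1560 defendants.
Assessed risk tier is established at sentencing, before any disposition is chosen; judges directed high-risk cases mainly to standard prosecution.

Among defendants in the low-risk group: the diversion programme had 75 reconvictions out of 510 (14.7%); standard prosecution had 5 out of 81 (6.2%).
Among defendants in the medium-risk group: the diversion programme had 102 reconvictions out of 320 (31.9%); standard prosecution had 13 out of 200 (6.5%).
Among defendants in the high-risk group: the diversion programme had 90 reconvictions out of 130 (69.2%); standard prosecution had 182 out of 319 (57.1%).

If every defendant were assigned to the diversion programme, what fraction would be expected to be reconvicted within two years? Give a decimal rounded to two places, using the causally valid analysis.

Nothing the disposition does changes assessed risk tier; the imbalance is an allocation artefact. With assessed risk tier also predicting the outcome, the pooled figure is confounded, and the within-stratum comparison is the causal one.
Standardising the diversion programme to the population assessed risk tier mix: 0.379·75/510 + 0.333·102/320 + 0.288·90/130 = 0.361.

0.36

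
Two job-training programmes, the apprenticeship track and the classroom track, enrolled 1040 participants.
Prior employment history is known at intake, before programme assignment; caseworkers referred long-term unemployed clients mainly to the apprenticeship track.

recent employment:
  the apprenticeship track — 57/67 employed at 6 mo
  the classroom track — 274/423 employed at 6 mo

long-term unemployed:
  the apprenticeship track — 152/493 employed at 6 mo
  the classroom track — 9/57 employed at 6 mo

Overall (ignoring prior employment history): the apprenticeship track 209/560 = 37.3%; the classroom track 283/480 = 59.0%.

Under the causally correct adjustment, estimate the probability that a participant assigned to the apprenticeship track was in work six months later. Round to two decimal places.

0.56

Within every prior employment history level the apprenticeship track has the higher rate, yet pooled the classroom track does — Simpson's reversal.
Prior employment history is set before the programme has any effect — it is not caused by the programme — and it independently drives the outcome. That makes it a confounder, so the causal comparison is within prior employment history levels.
Standardising the apprenticeship track to the population prior employment history mix: 0.471·57/67 + 0.529·152/493 = 0.564.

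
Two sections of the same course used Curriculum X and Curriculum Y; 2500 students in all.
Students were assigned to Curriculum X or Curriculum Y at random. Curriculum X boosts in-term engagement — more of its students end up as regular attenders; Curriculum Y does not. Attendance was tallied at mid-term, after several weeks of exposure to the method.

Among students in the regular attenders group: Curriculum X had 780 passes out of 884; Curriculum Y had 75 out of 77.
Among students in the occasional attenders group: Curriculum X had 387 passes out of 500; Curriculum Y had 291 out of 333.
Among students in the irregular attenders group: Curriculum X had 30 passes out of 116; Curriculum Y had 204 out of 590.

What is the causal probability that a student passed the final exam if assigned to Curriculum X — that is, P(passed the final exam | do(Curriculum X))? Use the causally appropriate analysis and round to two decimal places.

0.80

Mid-term attendance lies on the pathway teaching method → mid-term attendance → outcome, so adjusting for it blocks the indirect effect. For the total causal effect of teaching method, use the unadjusted pooled rates.
So P(outcome | do(Curriculum X)) is just the pooled rate for Curriculum X: 1197/1500 = 0.798.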